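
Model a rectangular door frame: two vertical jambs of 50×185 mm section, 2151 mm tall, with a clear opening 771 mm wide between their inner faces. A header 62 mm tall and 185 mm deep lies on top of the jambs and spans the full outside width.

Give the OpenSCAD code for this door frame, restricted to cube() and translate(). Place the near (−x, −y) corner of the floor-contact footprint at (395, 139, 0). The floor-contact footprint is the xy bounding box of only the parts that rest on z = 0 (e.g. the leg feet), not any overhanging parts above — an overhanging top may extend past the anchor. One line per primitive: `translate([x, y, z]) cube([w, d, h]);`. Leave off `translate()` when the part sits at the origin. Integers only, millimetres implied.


translate([395, 139, 0]) cube([50, 185, 2151]);
translate([1216, 139, 0]) cube([50, 185, 2151]);
translate([395, 139, 2151]) cube([871, 185, 62]);


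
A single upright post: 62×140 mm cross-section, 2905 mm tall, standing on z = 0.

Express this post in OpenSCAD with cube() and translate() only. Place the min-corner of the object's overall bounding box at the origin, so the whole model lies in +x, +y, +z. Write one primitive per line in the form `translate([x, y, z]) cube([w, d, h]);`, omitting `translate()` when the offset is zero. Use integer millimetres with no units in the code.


cube([62, 140, 2905]);


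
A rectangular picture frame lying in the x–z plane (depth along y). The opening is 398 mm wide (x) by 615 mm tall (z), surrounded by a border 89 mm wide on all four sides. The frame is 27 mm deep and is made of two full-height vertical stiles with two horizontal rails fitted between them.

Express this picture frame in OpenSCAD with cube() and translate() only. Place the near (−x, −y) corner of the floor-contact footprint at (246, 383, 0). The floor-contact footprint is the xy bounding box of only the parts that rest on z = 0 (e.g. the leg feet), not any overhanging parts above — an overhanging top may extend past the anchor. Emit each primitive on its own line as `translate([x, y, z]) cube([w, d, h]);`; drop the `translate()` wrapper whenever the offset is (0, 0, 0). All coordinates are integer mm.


translate([246, 383, 0]) cube([89, 27, 793]);
translate([733, 383, 0]) cube([89, 27, 793]);
translate([335, 383, 0]) cube([398, 27, 89]);
translate([335, 383, 704]) cube([398, 27, 89]);


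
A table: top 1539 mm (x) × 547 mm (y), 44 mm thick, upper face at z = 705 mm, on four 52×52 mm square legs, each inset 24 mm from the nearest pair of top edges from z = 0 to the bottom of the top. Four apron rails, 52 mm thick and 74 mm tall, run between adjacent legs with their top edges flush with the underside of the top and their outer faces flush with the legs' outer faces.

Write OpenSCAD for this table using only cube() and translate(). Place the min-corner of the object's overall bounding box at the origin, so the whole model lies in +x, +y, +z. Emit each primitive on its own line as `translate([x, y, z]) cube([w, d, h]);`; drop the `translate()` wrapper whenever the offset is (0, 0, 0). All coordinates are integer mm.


translate([0, 0, 661]) cube([1539, 547, 44]);
translate([24, 24, 0]) cube([52, 52, 661]);
translate([1463, 24, 0]) cube([52, 52, 661]);
translate([24, 471, 0]) cube([52, 52, 661]);
translate([1463, 471, 0]) cube([52, 52, 661]);
translate([76, 24, 587]) cube([1387, 52, 74]);
translate([76, 471, 587]) cube([1387, 52, 74]);
translate([24, 76, 587]) cube([52, 395, 74]);
translate([1463, 76, 587]) cube([52, 395, 74]);


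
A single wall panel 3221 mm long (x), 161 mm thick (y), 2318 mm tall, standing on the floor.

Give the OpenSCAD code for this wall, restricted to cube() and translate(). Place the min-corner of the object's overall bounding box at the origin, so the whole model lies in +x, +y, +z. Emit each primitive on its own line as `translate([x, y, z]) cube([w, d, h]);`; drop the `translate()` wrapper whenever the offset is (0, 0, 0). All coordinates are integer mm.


cube([3221, 161, 2318]);


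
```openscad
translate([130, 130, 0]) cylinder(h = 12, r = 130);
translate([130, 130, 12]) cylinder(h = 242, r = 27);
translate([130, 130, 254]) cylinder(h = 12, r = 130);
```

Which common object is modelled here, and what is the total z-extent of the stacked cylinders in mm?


A spool. The overall height is 266 mm.

Three coaxial cylinders, large–small–large — a spool. Two 12 mm flanges and a 242 mm core give 12 + 242 + 12 = 266 mm.


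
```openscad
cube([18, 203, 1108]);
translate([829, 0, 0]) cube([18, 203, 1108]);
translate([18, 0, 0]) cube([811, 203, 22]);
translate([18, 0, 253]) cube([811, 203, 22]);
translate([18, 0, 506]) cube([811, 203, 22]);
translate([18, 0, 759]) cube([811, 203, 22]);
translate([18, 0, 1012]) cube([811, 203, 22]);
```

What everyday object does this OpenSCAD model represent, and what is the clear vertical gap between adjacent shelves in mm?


A bookshelf. The clear shelf gap is 231 mm.

Two tall side panels with 5 horizontal boards between them — a bookshelf. The first two shelf undersides are at z = 0 and z = 253; with shelf thickness 22, the clear gap is 253 − 0 − 22 = 231 mm.


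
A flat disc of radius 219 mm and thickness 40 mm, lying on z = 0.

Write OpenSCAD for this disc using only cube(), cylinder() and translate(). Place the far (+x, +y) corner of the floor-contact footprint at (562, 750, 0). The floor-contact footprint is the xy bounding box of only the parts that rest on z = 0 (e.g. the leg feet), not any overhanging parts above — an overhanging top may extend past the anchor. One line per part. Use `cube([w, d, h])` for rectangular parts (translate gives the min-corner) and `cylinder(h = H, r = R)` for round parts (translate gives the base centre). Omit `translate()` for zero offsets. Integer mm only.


translate([343, 531, 0]) cylinder(h = 40, r = 219);


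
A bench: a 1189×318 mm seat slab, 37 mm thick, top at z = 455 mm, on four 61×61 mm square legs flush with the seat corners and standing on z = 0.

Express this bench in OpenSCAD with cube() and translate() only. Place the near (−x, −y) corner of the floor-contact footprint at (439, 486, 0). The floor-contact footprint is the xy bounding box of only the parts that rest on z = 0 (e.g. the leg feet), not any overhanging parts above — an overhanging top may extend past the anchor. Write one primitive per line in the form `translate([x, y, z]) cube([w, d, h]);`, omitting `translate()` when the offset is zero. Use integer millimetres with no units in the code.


translate([439, 486, 418]) cube([1189, 318, 37]);
translate([439, 486, 0]) cube([61, 61, 418]);
translate([439, 743, 0]) cube([61, 61, 418]);
translate([1567, 486, 0]) cube([61, 61, 418]);
translate([1567, 743, 0]) cube([61, 61, 418]);


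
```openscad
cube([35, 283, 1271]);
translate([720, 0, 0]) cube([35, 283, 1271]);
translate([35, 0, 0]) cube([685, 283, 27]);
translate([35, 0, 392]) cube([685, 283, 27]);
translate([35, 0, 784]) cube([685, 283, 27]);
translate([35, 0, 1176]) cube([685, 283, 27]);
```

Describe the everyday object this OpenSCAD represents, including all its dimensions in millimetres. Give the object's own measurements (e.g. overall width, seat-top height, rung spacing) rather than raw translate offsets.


An open bookshelf. Two side panels, each 35 mm thick, 283 mm deep and 1271 mm tall, stand 755 mm apart (outside-to-outside). Between them sit 4 shelves, each 27 mm thick and 283 mm deep, spanning the full gap between the sides. The bottom shelf rests on the floor (its underside at z = 0) and the clear gap between one shelf's top and the next shelf's underside is 365 mm.


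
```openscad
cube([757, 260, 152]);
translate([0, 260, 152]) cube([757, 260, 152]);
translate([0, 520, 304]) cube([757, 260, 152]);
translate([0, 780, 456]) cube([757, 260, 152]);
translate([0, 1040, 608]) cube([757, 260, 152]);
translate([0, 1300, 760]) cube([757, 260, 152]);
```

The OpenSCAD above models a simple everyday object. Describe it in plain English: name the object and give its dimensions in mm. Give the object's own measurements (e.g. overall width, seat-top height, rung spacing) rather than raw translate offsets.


A straight staircase of 6 solid steps. Each step is 757 mm wide (x), 260 mm deep (y, the going) and 152 mm tall (the rise). The first step rests on the floor; each subsequent step sits one going further in +y and one rise higher in +z, directly behind and above the previous step with no overlap.


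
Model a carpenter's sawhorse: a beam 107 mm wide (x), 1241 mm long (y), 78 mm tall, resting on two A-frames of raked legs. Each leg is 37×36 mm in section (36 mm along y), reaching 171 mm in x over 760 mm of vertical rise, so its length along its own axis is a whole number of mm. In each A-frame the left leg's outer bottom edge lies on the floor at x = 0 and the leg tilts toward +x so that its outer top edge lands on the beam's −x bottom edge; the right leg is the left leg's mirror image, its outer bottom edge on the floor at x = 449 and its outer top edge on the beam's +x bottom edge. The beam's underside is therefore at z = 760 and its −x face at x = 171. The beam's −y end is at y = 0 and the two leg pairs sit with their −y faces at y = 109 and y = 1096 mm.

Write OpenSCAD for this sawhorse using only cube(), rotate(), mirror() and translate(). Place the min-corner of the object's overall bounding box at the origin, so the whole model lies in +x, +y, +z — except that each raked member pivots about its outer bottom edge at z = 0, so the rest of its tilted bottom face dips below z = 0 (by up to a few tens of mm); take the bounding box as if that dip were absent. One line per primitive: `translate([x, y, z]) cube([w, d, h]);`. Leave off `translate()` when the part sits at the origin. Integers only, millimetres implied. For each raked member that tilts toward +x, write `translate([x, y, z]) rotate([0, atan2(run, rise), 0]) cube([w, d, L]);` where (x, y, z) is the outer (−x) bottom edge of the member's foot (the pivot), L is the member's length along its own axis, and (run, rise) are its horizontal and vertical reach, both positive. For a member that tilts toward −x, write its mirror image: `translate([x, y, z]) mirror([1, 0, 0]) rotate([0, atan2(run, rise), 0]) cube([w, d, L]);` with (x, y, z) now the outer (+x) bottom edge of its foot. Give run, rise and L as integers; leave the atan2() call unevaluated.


translate([171, 0, 760]) cube([107, 1241, 78]);
translate([0, 109, 0]) rotate([0, atan2(171, 760), 0]) cube([37, 36, 779]);
translate([449, 109, 0]) mirror([1, 0, 0]) rotate([0, atan2(171, 760), 0]) cube([37, 36, 779]);
translate([0, 1096, 0]) rotate([0, atan2(171, 760), 0]) cube([37, 36, 779]);
translate([449, 1096, 0]) mirror([1, 0, 0]) rotate([0, atan2(171, 760), 0]) cube([37, 36, 779]);


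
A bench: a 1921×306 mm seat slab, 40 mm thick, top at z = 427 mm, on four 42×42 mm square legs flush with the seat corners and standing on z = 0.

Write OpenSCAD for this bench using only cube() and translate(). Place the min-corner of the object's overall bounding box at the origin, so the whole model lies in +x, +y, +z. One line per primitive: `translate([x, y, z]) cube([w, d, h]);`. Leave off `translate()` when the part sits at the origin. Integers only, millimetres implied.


// leg_h = 427 − 40 = 387
translate([0, 0, 387]) cube([1921, 306, 40]);
cube([42, 42, 387]);
translate([0, 264, 0]) cube([42, 42, 387]);
translate([1879, 0, 0]) cube([42, 42, 387]);
translate([1879, 264, 0]) cube([42, 42, 387]);


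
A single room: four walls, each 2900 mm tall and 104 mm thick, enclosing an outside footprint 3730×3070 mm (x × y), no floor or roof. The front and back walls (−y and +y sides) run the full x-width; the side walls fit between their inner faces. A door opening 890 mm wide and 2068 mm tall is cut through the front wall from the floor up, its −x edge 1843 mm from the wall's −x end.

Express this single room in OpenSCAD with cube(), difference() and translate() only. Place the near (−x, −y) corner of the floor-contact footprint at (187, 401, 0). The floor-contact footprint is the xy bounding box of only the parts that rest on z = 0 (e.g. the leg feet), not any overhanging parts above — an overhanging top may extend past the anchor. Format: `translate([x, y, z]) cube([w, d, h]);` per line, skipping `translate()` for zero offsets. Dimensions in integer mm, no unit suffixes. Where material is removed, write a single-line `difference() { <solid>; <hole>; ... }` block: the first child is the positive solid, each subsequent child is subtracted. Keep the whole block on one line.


difference() { translate([187, 401, 0]) cube([3730, 104, 2900]); translate([2030, 401, 0]) cube([890, 104, 2068]); }
translate([187, 3367, 0]) cube([3730, 104, 2900]);
translate([187, 505, 0]) cube([104, 2862, 2900]);
translate([3813, 505, 0]) cube([104, 2862, 2900]);


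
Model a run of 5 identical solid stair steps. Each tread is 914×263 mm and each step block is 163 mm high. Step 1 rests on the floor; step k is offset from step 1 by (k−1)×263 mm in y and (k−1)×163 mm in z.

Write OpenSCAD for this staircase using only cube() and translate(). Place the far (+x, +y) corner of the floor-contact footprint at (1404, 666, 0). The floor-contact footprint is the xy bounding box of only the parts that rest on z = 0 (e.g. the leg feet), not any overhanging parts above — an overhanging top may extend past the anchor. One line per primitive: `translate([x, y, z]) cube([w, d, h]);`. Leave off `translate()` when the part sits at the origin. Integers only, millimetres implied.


translate([490, 403, 0]) cube([914, 263, 163]);
translate([490, 666, 163]) cube([914, 263, 163]);
translate([490, 929, 326]) cube([914, 263, 163]);
translate([490, 1192, 489]) cube([914, 263, 163]);
translate([490, 1455, 652]) cube([914, 263, 163]);


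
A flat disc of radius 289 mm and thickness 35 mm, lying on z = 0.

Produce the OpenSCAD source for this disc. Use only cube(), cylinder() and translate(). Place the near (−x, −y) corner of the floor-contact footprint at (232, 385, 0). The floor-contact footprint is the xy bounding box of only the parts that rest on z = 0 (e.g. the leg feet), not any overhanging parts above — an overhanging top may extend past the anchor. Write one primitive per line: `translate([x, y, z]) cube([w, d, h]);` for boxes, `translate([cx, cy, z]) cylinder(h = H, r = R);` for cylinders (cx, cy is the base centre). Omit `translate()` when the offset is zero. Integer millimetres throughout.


translate([521, 674, 0]) cylinder(h = 35, r = 289);


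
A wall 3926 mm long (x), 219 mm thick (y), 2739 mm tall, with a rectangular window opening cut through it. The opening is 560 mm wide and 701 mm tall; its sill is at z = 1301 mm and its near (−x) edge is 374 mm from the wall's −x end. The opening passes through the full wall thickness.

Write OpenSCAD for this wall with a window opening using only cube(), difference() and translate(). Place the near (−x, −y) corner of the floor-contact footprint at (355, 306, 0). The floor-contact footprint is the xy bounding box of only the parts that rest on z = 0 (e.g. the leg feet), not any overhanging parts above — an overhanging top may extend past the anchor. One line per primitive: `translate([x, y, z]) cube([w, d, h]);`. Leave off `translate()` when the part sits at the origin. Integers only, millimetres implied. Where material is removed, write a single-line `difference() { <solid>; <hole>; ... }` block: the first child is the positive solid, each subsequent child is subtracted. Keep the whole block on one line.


difference() { translate([355, 306, 0]) cube([3926, 219, 2739]); translate([729, 306, 1301]) cube([560, 219, 701]); }


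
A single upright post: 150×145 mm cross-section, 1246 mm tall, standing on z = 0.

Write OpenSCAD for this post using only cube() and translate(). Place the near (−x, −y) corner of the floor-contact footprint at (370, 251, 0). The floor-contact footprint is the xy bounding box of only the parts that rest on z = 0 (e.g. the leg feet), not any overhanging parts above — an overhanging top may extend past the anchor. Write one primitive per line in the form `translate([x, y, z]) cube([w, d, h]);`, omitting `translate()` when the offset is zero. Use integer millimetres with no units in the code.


translate([370, 251, 0]) cube([150, 145, 1246]);


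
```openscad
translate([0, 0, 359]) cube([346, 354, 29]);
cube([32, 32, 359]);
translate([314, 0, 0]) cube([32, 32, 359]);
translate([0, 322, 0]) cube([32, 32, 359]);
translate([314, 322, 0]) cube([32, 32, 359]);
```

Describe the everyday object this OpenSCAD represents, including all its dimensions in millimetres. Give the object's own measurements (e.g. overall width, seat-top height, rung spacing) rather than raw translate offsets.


A simple wooden stool: a rectangular seat 346 mm (x) by 354 mm (y), 29 mm thick, top face at z = 388 mm, on four square legs, each 32×32 mm in cross-section. The legs rest on z = 0, each flush with a corner of the seat.


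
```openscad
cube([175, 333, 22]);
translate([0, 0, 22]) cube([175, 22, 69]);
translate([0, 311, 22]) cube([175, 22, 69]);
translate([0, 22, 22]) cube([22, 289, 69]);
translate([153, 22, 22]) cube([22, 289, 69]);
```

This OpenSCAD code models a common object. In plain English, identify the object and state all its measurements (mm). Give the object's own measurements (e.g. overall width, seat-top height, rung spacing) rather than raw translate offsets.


An open-topped rectangular box: outside dimensions 175×333×91 mm, with a uniform wall and base thickness of 22 mm. The base is a full 175×333 slab on the floor; four walls sit on top of the base. The front and back walls (the −y and +y sides) span the full width; the two side walls fit between them.


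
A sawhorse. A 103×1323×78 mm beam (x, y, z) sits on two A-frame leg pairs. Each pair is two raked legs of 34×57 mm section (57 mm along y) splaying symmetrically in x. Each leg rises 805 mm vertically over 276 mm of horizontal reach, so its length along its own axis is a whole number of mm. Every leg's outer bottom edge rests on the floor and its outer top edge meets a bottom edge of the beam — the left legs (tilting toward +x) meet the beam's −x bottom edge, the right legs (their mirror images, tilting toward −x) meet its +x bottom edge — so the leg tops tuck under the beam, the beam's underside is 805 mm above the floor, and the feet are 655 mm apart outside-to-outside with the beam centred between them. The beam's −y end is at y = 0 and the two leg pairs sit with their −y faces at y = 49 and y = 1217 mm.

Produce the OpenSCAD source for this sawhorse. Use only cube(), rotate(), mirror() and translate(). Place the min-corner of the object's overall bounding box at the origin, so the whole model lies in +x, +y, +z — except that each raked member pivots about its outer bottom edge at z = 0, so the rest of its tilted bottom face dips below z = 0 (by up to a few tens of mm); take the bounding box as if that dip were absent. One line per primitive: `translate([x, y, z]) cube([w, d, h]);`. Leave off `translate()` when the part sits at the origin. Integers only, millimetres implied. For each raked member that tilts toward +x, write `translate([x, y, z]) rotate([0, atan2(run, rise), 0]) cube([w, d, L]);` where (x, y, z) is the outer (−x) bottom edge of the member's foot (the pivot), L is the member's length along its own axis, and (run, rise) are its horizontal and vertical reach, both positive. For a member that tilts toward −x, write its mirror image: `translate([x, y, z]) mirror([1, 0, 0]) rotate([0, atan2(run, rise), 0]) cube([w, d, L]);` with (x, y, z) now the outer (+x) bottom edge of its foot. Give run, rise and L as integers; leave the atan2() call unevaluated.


translate([276, 0, 805]) cube([103, 1323, 78]);
translate([0, 49, 0]) rotate([0, atan2(276, 805), 0]) cube([34, 57, 851]);
translate([655, 49, 0]) mirror([1, 0, 0]) rotate([0, atan2(276, 805), 0]) cube([34, 57, 851]);
translate([0, 1217, 0]) rotate([0, atan2(276, 805), 0]) cube([34, 57, 851]);
translate([655, 1217, 0]) mirror([1, 0, 0]) rotate([0, atan2(276, 805), 0]) cube([34, 57, 851]);


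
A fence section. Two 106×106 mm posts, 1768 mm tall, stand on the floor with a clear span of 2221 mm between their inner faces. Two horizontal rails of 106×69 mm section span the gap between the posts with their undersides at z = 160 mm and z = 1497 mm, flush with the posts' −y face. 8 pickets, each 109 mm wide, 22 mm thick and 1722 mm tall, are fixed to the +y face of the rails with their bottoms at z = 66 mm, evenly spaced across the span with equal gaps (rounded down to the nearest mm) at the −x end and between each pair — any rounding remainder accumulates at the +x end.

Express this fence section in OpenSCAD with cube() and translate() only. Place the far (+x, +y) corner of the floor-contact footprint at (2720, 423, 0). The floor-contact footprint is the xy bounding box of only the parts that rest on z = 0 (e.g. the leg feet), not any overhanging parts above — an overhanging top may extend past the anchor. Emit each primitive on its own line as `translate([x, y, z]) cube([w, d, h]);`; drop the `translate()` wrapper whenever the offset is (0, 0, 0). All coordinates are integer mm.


translate([287, 317, 0]) cube([106, 106, 1768]);
translate([2614, 317, 0]) cube([106, 106, 1768]);
translate([393, 317, 160]) cube([2221, 106, 69]);
translate([393, 317, 1497]) cube([2221, 106, 69]);
translate([542, 423, 66]) cube([109, 22, 1722]);
translate([800, 423, 66]) cube([109, 22, 1722]);
translate([1058, 423, 66]) cube([109, 22, 1722]);
translate([1316, 423, 66]) cube([109, 22, 1722]);
translate([1574, 423, 66]) cube([109, 22, 1722]);
translate([1832, 423, 66]) cube([109, 22, 1722]);
translate([2090, 423, 66]) cube([109, 22, 1722]);
translate([2348, 423, 66]) cube([109, 22, 1722]);


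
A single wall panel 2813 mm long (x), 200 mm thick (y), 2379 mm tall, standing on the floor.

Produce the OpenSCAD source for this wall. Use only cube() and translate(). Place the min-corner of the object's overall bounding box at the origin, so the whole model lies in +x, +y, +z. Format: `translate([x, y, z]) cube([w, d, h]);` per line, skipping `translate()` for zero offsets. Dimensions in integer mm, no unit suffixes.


cube([2813, 200, 2379]);


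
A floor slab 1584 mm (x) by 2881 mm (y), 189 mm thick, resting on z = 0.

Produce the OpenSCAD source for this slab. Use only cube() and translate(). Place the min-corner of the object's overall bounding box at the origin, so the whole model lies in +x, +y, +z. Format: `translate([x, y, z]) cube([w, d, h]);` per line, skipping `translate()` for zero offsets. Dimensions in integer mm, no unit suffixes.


cube([1584, 2881, 189]);


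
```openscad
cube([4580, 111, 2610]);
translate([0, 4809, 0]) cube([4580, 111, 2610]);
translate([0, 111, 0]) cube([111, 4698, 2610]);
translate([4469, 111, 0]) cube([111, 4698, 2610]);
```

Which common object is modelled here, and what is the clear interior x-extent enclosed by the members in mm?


A house (or room) frame. The interior width is 4358 mm.

Four 2610 mm walls enclosing a rectangle with no floor or roof — a room or house frame. Outside width is 4580 mm and wall thickness is 111 mm, so the interior width is 4580 − 2 × 111 = 4358 mm.


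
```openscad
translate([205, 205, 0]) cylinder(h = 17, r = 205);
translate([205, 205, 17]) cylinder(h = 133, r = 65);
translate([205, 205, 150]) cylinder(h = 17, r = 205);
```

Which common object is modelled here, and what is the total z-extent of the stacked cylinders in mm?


A spool. The overall height is 167 mm.

Three coaxial cylinders, large–small–large — a spool. Two 17 mm flanges and a 133 mm core give 17 + 133 + 17 = 167 mm.


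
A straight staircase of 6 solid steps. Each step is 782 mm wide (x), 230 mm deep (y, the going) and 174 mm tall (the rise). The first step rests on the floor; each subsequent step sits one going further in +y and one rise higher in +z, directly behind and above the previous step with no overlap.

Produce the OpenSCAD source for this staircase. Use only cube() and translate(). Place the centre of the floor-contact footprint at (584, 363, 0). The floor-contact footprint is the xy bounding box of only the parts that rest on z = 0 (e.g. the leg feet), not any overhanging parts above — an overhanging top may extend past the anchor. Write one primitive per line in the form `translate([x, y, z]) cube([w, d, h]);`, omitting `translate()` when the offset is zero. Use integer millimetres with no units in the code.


translate([193, 248, 0]) cube([782, 230, 174]);
translate([193, 478, 174]) cube([782, 230, 174]);
translate([193, 708, 348]) cube([782, 230, 174]);
translate([193, 938, 522]) cube([782, 230, 174]);
translate([193, 1168, 696]) cube([782, 230, 174]);
translate([193, 1398, 870]) cube([782, 230, 174]);


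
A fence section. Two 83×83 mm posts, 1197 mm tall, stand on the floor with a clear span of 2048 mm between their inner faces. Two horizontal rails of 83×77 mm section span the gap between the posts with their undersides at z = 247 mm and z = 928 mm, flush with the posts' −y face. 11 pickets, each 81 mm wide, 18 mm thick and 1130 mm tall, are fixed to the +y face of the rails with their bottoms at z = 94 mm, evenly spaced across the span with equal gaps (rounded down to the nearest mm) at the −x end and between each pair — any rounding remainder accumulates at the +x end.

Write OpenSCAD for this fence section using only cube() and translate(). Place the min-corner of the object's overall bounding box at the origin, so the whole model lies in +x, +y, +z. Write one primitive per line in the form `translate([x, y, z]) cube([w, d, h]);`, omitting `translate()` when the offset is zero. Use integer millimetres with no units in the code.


cube([83, 83, 1197]);
translate([2131, 0, 0]) cube([83, 83, 1197]);
translate([83, 0, 247]) cube([2048, 83, 77]);
translate([83, 0, 928]) cube([2048, 83, 77]);
translate([179, 83, 94]) cube([81, 18, 1130]);
translate([356, 83, 94]) cube([81, 18, 1130]);
translate([533, 83, 94]) cube([81, 18, 1130]);
translate([710, 83, 94]) cube([81, 18, 1130]);
translate([887, 83, 94]) cube([81, 18, 1130]);
translate([1064, 83, 94]) cube([81, 18, 1130]);
translate([1241, 83, 94]) cube([81, 18, 1130]);
translate([1418, 83, 94]) cube([81, 18, 1130]);
translate([1595, 83, 94]) cube([81, 18, 1130]);
translate([1772, 83, 94]) cube([81, 18, 1130]);
translate([1949, 83, 94]) cube([81, 18, 1130]);


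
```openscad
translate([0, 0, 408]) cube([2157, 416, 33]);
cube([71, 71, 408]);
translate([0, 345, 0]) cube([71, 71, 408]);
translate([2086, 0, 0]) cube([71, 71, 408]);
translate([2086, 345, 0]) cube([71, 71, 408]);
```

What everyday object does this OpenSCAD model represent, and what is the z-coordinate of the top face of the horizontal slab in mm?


A bench. The seat-top height is 441 mm.

A long slab on four corner posts — a bench. The slab sits at z = 408 with thickness 33, so the top is 408 + 33 = 441 mm.


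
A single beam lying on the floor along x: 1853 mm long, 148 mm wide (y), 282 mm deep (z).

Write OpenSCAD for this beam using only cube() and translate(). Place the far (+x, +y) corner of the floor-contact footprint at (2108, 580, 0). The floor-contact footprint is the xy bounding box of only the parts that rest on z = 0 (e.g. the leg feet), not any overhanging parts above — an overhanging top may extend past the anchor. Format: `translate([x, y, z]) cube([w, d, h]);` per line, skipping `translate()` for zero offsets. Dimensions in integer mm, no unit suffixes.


translate([255, 432, 0]) cube([1853, 148, 282]);


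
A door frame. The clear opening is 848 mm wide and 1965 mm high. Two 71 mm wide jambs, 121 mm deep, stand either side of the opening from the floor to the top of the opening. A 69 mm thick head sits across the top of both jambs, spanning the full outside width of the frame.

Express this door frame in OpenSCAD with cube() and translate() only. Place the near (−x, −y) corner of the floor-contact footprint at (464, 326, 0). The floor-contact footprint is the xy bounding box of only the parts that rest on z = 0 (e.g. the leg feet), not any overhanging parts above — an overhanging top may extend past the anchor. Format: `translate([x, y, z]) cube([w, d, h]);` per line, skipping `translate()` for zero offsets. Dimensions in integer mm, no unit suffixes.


translate([464, 326, 0]) cube([71, 121, 1965]);
translate([1383, 326, 0]) cube([71, 121, 1965]);
translate([464, 326, 1965]) cube([990, 121, 69]);


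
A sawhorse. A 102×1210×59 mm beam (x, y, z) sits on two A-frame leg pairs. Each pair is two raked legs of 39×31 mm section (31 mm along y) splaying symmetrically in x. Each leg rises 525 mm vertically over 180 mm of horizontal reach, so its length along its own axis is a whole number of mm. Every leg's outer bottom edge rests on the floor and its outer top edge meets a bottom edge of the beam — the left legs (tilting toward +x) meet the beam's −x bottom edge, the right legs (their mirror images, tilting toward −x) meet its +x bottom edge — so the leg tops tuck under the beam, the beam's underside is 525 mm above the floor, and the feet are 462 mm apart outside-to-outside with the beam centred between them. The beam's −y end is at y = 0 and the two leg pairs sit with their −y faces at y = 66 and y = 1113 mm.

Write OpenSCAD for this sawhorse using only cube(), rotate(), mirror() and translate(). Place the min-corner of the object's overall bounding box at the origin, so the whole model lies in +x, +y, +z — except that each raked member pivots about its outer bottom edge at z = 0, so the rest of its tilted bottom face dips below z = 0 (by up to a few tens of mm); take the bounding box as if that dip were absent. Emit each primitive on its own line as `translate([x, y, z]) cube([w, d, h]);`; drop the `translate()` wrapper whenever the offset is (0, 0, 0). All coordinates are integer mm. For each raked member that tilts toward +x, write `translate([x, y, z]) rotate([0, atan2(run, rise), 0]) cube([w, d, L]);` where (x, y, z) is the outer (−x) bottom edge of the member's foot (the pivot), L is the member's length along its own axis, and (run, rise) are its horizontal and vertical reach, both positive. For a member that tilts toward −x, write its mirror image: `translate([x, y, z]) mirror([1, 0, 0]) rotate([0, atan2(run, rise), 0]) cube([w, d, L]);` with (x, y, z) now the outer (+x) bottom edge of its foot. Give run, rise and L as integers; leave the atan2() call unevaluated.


// leg length = √(180² + 525²) = 555
// right-leg outer foot x = 2·180 + 102 = 462
// beam min-corner = (180, 0, 525)
translate([180, 0, 525]) cube([102, 1210, 59]);
translate([0, 66, 0]) rotate([0, atan2(180, 525), 0]) cube([39, 31, 555]);
translate([462, 66, 0]) mirror([1, 0, 0]) rotate([0, atan2(180, 525), 0]) cube([39, 31, 555]);
translate([0, 1113, 0]) rotate([0, atan2(180, 525), 0]) cube([39, 31, 555]);
translate([462, 1113, 0]) mirror([1, 0, 0]) rotate([0, atan2(180, 525), 0]) cube([39, 31, 555]);


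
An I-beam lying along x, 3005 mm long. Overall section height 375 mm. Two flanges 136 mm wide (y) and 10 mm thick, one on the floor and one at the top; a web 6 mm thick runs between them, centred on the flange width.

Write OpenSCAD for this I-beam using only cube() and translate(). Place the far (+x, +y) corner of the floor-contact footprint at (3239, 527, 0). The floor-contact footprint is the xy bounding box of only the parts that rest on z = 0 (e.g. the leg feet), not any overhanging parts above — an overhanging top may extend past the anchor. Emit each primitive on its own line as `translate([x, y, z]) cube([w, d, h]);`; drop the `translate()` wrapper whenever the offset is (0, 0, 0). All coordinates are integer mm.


translate([234, 391, 0]) cube([3005, 136, 10]);
translate([234, 456, 10]) cube([3005, 6, 355]);
translate([234, 391, 365]) cube([3005, 136, 10]);


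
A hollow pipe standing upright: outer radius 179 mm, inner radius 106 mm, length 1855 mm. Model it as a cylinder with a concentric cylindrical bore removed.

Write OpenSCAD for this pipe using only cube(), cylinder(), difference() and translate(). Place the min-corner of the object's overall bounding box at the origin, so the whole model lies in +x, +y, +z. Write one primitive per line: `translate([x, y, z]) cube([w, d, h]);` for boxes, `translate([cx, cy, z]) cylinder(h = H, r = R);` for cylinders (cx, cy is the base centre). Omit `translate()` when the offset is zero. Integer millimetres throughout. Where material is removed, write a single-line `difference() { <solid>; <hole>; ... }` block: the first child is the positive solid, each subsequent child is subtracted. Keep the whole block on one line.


difference() { translate([179, 179, 0]) cylinder(h = 1855, r = 179); translate([179, 179, 0]) cylinder(h = 1855, r = 106); }


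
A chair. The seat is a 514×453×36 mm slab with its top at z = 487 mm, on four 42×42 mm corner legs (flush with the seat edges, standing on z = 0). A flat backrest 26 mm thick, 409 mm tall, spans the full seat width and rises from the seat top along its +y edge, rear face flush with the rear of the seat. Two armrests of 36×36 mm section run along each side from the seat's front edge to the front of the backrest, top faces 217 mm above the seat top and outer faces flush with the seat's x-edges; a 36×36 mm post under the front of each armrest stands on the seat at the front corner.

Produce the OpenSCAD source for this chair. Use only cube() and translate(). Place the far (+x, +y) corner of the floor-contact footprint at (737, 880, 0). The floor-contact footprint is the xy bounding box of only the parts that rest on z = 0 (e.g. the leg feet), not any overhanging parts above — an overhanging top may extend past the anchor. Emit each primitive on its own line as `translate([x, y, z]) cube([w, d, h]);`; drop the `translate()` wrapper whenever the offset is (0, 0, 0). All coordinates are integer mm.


// leg_h = 487 - 36 = 451
// arm post h = 217 - 36 = 181
translate([223, 427, 451]) cube([514, 453, 36]);
translate([223, 427, 0]) cube([42, 42, 451]);
translate([695, 427, 0]) cube([42, 42, 451]);
translate([223, 838, 0]) cube([42, 42, 451]);
translate([695, 838, 0]) cube([42, 42, 451]);
translate([223, 854, 487]) cube([514, 26, 409]);
translate([223, 427, 668]) cube([36, 427, 36]);
translate([701, 427, 668]) cube([36, 427, 36]);
translate([223, 427, 487]) cube([36, 36, 181]);
translate([701, 427, 487]) cube([36, 36, 181]);


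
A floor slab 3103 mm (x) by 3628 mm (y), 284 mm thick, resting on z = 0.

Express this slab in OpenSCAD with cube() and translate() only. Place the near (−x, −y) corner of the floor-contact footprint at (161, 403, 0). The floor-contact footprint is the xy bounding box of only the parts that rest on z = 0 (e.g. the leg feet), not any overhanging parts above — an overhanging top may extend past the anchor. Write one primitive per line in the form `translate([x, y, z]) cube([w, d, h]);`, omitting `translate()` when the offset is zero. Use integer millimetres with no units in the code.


translate([161, 403, 0]) cube([3103, 3628, 284]);


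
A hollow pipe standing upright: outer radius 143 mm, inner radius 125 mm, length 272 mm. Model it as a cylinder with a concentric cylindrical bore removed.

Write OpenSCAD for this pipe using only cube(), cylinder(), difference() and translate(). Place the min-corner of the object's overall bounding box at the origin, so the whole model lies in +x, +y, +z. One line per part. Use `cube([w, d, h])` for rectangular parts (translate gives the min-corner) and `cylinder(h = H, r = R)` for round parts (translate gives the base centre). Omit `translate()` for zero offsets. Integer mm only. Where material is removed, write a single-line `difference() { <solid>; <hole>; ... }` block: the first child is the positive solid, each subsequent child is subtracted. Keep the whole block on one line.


difference() { translate([143, 143, 0]) cylinder(h = 272, r = 143); translate([143, 143, 0]) cylinder(h = 272, r = 125); }


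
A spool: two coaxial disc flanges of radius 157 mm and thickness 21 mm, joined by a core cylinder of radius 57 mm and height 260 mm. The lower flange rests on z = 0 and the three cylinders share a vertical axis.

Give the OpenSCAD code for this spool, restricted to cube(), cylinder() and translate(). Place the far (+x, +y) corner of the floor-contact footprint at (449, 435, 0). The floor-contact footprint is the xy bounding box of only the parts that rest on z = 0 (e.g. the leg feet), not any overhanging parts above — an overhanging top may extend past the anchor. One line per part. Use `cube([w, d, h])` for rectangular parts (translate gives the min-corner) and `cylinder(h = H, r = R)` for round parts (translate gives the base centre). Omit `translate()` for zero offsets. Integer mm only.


translate([292, 278, 0]) cylinder(h = 21, r = 157);
translate([292, 278, 21]) cylinder(h = 260, r = 57);
translate([292, 278, 281]) cylinder(h = 21, r = 157);


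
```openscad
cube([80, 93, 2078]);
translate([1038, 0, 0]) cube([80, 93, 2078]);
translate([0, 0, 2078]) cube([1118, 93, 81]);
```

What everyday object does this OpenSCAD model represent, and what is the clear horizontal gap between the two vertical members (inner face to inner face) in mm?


A door frame. The clear opening width is 958 mm.

Two 2078 mm tall posts with a header on top — a door frame. The left jamb is 80 mm wide at x = 0; the right jamb starts at x = 1038. The clear opening is 1038 − 80 = 958 mm.


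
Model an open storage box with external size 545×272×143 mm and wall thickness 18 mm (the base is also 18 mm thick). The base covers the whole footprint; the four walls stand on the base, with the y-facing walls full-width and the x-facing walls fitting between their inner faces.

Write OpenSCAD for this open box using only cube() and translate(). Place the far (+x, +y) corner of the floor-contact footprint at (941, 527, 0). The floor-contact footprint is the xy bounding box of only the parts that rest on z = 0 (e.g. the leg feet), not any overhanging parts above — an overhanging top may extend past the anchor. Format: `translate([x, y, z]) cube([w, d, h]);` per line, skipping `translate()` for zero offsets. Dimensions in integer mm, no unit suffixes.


translate([396, 255, 0]) cube([545, 272, 18]);
translate([396, 255, 18]) cube([545, 18, 125]);
translate([396, 509, 18]) cube([545, 18, 125]);
translate([396, 273, 18]) cube([18, 236, 125]);
translate([923, 273, 18]) cube([18, 236, 125]);


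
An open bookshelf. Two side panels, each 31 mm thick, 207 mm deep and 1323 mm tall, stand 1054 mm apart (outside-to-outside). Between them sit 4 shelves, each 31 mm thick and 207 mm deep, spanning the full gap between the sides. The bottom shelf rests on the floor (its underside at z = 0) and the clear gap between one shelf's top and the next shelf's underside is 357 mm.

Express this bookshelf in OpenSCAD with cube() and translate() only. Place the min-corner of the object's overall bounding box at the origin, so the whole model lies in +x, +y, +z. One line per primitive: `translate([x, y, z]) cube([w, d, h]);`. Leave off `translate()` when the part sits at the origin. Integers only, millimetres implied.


cube([31, 207, 1323]);
translate([1023, 0, 0]) cube([31, 207, 1323]);
translate([31, 0, 0]) cube([992, 207, 31]);
translate([31, 0, 388]) cube([992, 207, 31]);
translate([31, 0, 776]) cube([992, 207, 31]);
translate([31, 0, 1164]) cube([992, 207, 31]);


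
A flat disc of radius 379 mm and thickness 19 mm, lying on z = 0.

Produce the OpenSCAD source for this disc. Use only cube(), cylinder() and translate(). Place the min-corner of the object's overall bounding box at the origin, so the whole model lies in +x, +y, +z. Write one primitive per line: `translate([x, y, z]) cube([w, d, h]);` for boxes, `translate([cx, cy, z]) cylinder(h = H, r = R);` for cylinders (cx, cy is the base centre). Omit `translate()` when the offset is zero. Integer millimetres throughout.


translate([379, 379, 0]) cylinder(h = 19, r = 379);
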